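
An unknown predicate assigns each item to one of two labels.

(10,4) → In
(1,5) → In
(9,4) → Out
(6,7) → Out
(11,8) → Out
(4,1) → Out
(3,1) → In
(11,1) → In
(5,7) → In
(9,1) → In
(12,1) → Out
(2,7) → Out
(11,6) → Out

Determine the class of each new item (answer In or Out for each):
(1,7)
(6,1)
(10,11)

A rule that fits every label: sum is even — true of each 'In' example, false of each 'Out' one.
(1,7): 1+7 = 8, passes → In. (6,1): 6+1 = 7, does not pass → Out. (10,11): 10+11 = 21, does not pass → Out.

In, Out, Out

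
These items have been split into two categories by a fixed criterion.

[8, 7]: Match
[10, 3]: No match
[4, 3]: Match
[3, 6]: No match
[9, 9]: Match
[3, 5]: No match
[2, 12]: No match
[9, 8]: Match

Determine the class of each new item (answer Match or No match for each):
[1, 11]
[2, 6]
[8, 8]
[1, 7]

The pattern is that an item is 'Match' exactly when: |first − second| ≤ 1.
[1, 11]: No match (|1−11| = 10). [2, 6]: No match (|2−6| = 4). [8, 8]: Match (|8−8| = 0). [1, 7]: No match (|1−7| = 6).

No match, No match, Match, No match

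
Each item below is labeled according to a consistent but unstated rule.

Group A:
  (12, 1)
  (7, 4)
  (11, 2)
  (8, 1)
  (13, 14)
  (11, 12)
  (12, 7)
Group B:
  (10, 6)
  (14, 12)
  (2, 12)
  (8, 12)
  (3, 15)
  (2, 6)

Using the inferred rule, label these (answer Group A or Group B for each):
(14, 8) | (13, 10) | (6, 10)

Group B, Group A, Group B

The pattern is that an item is 'Group A' exactly when: sum is odd.
(14, 8) → 14+8 = 22 → Group B.
(13, 10) → 13+10 = 23 → Group A.
(6, 10) → 6+10 = 16 → Group B.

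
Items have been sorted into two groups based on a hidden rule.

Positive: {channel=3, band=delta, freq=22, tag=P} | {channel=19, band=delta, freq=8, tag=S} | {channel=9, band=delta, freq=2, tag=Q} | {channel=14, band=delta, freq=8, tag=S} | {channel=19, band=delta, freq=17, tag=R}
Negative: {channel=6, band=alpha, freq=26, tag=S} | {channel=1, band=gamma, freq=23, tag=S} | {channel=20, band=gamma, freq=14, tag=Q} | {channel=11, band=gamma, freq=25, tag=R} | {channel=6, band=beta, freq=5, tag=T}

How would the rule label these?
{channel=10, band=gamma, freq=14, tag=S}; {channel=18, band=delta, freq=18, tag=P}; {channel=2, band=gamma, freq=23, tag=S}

Negative, Positive, Negative

Every 'Positive' example satisfies: band is delta. None of the 'Negative' examples do.
{channel=10, band=gamma, freq=14, tag=S}: Negative (band is gamma). {channel=18, band=delta, freq=18, tag=P}: Positive (band is delta). {channel=2, band=gamma, freq=23, tag=S}: Negative (band is gamma).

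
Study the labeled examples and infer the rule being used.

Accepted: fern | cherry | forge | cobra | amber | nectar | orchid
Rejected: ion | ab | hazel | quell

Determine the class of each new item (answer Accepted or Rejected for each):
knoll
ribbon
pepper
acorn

Rejected, Accepted, Accepted, Accepted

Comparing the two groups points to one rule — contains 'r'.
knoll: Rejected (no 'r'). ribbon: Accepted (has 'r'). pepper: Accepted (has 'r'). acorn: Accepted (has 'r').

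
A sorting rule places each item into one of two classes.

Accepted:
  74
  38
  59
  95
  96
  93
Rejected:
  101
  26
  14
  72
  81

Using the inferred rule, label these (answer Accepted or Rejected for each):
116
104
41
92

The rule appears to be: digit sum ≥ 10.
116: digit sum 1+1+6 = 8, lacks this property → Rejected. 104: digit sum 1+0+4 = 5, lacks this property → Rejected. 41: digit sum 4+1 = 5, lacks this property → Rejected. 92: digit sum 9+2 = 11, meets the rule → Accepted.

Rejected, Rejected, Rejected, Accepted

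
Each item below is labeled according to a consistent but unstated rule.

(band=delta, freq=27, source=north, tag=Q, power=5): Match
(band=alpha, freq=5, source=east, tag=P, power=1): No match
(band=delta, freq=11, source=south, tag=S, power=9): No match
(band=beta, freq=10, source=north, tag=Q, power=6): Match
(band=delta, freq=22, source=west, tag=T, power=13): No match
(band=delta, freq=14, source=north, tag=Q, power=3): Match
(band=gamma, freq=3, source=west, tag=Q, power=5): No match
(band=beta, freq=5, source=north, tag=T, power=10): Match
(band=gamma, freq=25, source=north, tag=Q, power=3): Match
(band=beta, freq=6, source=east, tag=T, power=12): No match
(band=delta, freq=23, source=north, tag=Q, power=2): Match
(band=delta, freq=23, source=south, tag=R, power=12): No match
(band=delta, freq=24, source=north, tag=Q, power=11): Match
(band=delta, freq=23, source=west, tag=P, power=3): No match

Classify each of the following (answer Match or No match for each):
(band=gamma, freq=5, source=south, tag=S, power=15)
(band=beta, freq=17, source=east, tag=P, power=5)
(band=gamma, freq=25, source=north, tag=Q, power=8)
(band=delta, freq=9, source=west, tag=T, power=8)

No match, No match, Match, No match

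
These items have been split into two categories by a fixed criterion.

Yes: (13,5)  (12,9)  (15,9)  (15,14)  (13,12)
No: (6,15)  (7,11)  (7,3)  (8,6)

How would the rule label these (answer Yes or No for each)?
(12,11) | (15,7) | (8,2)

Yes, Yes, No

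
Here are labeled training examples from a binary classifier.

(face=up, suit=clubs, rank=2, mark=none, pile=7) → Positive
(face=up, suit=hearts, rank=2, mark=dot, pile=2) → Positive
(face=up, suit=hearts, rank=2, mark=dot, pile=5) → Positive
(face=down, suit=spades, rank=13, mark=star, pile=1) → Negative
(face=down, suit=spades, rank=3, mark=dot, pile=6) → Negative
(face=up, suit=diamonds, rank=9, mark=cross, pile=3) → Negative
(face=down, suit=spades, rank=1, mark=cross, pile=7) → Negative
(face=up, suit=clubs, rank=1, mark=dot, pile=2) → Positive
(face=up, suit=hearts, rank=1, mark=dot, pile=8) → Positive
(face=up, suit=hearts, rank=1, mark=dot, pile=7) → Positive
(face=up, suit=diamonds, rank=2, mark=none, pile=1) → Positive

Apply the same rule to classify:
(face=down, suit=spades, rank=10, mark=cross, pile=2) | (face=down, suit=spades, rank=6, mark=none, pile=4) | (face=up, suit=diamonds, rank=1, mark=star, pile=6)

'Positive' ⟺ face is up AND rank ≤ 2.
(face=down, suit=spades, rank=10, mark=cross, pile=2): face is down, rank = 10, does not pass → Negative.
(face=down, suit=spades, rank=6, mark=none, pile=4): face is down, rank = 6, does not pass → Negative.
(face=up, suit=diamonds, rank=1, mark=star, pile=6): face is up, rank = 1, passes → Positive.

Negative, Negative, Positive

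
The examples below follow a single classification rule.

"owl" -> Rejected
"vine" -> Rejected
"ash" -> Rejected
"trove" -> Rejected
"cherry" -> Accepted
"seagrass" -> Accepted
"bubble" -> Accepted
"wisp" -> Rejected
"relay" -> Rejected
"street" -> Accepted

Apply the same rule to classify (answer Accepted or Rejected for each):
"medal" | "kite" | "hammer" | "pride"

All 'Accepted' examples share one property — has a double letter — and every 'Rejected' example lacks it.
"medal": Rejected (no doubled letter). "kite": Rejected (no doubled letter). "hammer": Accepted ('mm' doubled). "pride": Rejected (no doubled letter).

Rejected, Rejected, Accepted, Rejected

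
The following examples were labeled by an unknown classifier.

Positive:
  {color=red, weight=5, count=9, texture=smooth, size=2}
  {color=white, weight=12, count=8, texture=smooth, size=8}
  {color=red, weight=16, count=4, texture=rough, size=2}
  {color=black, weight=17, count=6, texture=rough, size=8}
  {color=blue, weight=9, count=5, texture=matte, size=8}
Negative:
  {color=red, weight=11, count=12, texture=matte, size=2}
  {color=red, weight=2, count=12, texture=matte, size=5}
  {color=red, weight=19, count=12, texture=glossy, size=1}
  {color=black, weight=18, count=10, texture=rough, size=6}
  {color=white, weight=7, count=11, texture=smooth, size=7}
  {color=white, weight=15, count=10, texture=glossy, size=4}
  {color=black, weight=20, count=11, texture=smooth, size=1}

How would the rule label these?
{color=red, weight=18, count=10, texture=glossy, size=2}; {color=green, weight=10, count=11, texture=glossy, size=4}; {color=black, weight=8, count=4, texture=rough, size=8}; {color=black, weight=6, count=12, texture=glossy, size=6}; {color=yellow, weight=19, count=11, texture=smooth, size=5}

The simplest hypothesis consistent with all the labels is: count ≤ 9.
{color=red, weight=18, count=10, texture=glossy, size=2}: count = 10, doesn't match → Negative. {color=green, weight=10, count=11, texture=glossy, size=4}: count = 11, doesn't match → Negative. {color=black, weight=8, count=4, texture=rough, size=8}: count = 4, satisfies this → Positive. {color=black, weight=6, count=12, texture=glossy, size=6}: count = 12, doesn't match → Negative. {color=yellow, weight=19, count=11, texture=smooth, size=5}: count = 11, doesn't match → Negative.

Negative, Negative, Positive, Negative, Negative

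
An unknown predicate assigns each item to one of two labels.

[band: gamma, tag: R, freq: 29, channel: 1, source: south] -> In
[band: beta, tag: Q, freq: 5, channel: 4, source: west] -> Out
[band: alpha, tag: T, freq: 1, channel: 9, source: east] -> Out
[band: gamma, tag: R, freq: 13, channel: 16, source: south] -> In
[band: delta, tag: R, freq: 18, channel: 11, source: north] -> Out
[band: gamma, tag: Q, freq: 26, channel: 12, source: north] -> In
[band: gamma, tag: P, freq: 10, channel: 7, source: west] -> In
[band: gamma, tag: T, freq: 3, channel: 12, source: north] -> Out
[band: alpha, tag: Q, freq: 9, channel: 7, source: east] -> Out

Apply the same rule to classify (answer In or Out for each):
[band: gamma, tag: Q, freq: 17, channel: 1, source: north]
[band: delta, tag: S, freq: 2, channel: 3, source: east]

In, Out

The distinguishing property — band is gamma AND freq ≥ 5 — holds for all the 'In' cases and none of the 'Out' cases.
In: [band: gamma, tag: Q, freq: 17, channel: 1, source: north], since band is gamma, freq = 17.
Out: [band: delta, tag: S, freq: 2, channel: 3, source: east], since band is delta, freq = 2.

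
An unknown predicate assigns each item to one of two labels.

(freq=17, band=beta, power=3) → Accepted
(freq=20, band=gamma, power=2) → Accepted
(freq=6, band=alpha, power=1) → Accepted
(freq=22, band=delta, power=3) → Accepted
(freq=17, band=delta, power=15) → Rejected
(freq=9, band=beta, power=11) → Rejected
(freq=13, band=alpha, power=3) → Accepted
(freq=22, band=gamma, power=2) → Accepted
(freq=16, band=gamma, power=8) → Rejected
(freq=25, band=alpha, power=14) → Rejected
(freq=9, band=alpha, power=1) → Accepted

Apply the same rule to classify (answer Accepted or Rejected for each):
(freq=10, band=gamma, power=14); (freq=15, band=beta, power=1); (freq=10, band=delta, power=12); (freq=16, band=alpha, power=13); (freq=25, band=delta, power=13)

The rule appears to be: power ≤ 3.
(freq=10, band=gamma, power=14): power = 14, fails the rule → Rejected. (freq=15, band=beta, power=1): power = 1, has this property → Accepted. (freq=10, band=delta, power=12): power = 12, fails the rule → Rejected. (freq=16, band=alpha, power=13): power = 13, fails the rule → Rejected. (freq=25, band=delta, power=13): power = 13, fails the rule → Rejected.

Rejected, Accepted, Rejected, Rejected, Rejected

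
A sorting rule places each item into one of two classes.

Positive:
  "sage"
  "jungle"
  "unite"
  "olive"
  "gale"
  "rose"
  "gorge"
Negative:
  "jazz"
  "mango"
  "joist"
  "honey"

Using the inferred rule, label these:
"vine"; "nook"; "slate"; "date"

'Positive' ⟺ ends with 'e'.
"vine" — ends with 'e', hence Positive. "nook" — ends with 'k', hence Negative. "slate" — ends with 'e', hence Positive. "date" — ends with 'e', hence Positive.

Positive, Negative, Positive, Positive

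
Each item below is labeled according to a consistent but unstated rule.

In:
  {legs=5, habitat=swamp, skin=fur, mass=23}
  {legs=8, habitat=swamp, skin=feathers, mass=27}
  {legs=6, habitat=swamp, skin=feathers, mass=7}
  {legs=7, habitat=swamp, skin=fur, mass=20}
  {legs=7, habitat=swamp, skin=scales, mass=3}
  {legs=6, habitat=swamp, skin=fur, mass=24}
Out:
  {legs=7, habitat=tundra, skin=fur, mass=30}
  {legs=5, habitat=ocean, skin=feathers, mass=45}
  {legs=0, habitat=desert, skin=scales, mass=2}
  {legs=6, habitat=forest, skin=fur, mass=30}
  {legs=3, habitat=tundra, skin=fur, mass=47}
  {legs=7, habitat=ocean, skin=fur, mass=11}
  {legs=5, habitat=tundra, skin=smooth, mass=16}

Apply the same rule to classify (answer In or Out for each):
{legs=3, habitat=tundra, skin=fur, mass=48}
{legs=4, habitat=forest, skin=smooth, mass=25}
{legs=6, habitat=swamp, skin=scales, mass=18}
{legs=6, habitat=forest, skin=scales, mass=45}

Out, Out, In, Out

Every 'In' example satisfies: habitat is swamp. None of the 'Out' examples do.
{legs=3, habitat=tundra, skin=fur, mass=48} → habitat is tundra → Out.
{legs=4, habitat=forest, skin=smooth, mass=25} → habitat is forest → Out.
{legs=6, habitat=swamp, skin=scales, mass=18} → habitat is swamp → In.
{legs=6, habitat=forest, skin=scales, mass=45} → habitat is forest → Out.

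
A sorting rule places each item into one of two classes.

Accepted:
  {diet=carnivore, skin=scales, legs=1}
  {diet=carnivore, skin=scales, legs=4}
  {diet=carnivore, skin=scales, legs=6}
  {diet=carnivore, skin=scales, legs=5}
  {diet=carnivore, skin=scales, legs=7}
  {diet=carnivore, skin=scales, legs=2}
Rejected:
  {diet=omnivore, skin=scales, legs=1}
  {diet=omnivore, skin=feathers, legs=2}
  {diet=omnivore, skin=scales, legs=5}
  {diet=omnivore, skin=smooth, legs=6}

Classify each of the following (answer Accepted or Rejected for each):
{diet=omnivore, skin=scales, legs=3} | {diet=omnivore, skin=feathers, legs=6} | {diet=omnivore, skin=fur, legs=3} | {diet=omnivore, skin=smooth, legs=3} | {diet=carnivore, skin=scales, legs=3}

Rejected, Rejected, Rejected, Rejected, Accepted

The distinguishing property — diet is carnivore — holds for all the 'Accepted' cases and none of the 'Rejected' cases.
{diet=omnivore, skin=scales, legs=3} — diet is omnivore, hence Rejected.
{diet=omnivore, skin=feathers, legs=6} — diet is omnivore, hence Rejected.
{diet=omnivore, skin=fur, legs=3} — diet is omnivore, hence Rejected.
{diet=omnivore, skin=smooth, legs=3} — diet is omnivore, hence Rejected.
{diet=carnivore, skin=scales, legs=3} — diet is carnivore, hence Accepted.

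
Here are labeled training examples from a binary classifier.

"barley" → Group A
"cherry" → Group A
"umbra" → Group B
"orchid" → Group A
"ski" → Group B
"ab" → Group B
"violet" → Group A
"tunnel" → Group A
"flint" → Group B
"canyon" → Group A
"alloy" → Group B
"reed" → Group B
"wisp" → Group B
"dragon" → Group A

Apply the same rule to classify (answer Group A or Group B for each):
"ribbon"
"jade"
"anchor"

Group A, Group B, Group A

The common property of the 'Group A' items is: length 6. No 'Group B' item has it.
"ribbon": length 6 — checks out, so Group A. "jade": length 4 — does not satisfy this, so Group B. "anchor": length 6 — checks out, so Group A.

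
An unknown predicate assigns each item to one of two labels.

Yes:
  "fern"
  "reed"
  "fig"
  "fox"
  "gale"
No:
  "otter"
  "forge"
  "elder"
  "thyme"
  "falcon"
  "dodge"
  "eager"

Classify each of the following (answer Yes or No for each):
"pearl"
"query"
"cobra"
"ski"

All 'Yes' examples share one property — length ≤ 4 — and every 'No' example lacks it.
"pearl": No (length 5). "query": No (length 5). "cobra": No (length 5). "ski": Yes (length 3).

No, No, No, Yes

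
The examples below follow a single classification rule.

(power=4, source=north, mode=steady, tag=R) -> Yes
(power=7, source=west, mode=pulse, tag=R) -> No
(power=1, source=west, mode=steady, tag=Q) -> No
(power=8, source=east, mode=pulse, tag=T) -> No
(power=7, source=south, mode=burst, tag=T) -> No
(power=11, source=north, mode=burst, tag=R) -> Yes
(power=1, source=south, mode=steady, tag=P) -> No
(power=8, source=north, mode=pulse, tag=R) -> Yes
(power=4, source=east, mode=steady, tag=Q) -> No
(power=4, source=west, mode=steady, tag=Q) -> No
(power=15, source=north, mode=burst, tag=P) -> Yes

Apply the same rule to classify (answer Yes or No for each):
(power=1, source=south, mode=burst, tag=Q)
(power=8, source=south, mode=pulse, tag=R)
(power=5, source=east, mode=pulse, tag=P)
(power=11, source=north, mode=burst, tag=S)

The rule appears to be: source is north.
(power=1, source=south, mode=burst, tag=Q): No (source is south).
(power=8, source=south, mode=pulse, tag=R): No (source is south).
(power=5, source=east, mode=pulse, tag=P): No (source is east).
(power=11, source=north, mode=burst, tag=S): Yes (source is north).

No, No, No, Yes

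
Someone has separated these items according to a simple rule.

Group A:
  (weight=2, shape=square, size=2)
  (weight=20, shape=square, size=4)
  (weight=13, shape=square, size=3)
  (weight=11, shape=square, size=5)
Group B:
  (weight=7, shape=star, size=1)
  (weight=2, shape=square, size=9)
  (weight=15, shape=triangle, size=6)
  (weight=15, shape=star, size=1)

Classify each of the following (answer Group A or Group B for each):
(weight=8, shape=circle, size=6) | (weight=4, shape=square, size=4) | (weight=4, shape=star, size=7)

The distinguishing property — shape is square AND size ≤ 5 — holds for all the 'Group A' cases and none of the 'Group B' cases.
(weight=8, shape=circle, size=6) → shape is circle, size = 6 → Group B.
(weight=4, shape=square, size=4) → shape is square, size = 4 → Group A.
(weight=4, shape=star, size=7) → shape is star, size = 7 → Group B.

Group B, Group A, Group B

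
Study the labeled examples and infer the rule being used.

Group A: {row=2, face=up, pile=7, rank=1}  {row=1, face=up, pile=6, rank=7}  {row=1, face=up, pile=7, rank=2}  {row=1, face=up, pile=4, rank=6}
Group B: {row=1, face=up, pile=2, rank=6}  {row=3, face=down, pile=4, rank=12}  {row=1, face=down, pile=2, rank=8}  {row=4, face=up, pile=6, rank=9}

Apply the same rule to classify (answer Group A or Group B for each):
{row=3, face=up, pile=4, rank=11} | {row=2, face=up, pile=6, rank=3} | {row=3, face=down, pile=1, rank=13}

Group B, Group A, Group B

The classifier is using: pile ≥ 4 AND row ≤ 2.
{row=3, face=up, pile=4, rank=11}: pile = 4, row = 3 — does not pass, so Group B. {row=2, face=up, pile=6, rank=3}: pile = 6, row = 2 — fits, so Group A. {row=3, face=down, pile=1, rank=13}: pile = 1, row = 3 — does not pass, so Group B.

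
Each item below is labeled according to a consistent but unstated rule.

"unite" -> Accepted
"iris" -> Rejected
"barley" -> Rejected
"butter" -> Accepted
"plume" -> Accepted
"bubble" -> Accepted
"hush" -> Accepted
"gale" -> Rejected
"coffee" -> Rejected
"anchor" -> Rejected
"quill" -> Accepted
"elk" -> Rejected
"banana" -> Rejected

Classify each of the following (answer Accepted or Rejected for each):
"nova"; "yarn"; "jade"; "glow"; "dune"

Rejected, Rejected, Rejected, Rejected, Accepted

The common property of the 'Accepted' items is: contains 'u'. No 'Rejected' item has it.
"nova": no 'u' — does not satisfy this, so Rejected. "yarn": no 'u' — does not satisfy this, so Rejected. "jade": no 'u' — does not satisfy this, so Rejected. "glow": no 'u' — does not satisfy this, so Rejected. "dune": has 'u' — meets the rule, so Accepted.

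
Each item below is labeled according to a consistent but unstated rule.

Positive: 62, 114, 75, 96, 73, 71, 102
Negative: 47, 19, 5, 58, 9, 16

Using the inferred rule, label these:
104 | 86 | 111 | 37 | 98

The classifier is using: at least 62.

Positive, Positive, Positive, Negative, Positive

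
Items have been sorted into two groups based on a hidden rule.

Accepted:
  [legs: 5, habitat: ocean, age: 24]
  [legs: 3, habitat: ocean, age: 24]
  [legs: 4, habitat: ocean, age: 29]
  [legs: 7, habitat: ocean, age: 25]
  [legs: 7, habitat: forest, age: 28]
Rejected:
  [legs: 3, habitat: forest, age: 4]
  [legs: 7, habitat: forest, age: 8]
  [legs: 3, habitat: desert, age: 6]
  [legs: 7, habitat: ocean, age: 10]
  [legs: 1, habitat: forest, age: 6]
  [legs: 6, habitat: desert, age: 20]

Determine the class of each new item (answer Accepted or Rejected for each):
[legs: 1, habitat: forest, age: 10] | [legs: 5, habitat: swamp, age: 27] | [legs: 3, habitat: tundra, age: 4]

'Accepted' ⟺ age ≥ 24.
[legs: 1, habitat: forest, age: 10]: age = 10 — does not satisfy this, so Rejected. [legs: 5, habitat: swamp, age: 27]: age = 27 — checks out, so Accepted. [legs: 3, habitat: tundra, age: 4]: age = 4 — does not satisfy this, so Rejected.

Rejected, Accepted, Rejected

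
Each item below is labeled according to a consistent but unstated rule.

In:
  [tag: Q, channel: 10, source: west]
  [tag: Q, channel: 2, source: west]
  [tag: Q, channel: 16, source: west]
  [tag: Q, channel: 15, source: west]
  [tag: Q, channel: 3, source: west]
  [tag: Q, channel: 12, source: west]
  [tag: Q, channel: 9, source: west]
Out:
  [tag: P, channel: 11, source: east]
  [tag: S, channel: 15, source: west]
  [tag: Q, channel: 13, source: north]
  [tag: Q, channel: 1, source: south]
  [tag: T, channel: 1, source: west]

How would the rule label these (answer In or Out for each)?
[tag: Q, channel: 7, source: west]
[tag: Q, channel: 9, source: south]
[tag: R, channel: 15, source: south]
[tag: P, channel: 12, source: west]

The common property of the 'In' items is: tag is Q AND source is west. No 'Out' item has it.
[tag: Q, channel: 7, source: west] → tag is Q, source is west → In. [tag: Q, channel: 9, source: south] → tag is Q, source is south → Out. [tag: R, channel: 15, source: south] → tag is R, source is south → Out. [tag: P, channel: 12, source: west] → tag is P, source is west → Out.

In, Out, Out, Out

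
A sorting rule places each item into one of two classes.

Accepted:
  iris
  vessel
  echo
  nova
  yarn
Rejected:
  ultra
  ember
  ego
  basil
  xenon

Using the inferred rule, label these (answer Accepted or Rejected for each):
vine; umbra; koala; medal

Accepted, Rejected, Rejected, Rejected

Looking at the examples, the only property every 'Accepted' case has and every 'Rejected' case lacks is: even length.
Accepted: vine, since length 4. Rejected: umbra, since length 5. Rejected: koala, since length 5. Rejected: medal, since length 5.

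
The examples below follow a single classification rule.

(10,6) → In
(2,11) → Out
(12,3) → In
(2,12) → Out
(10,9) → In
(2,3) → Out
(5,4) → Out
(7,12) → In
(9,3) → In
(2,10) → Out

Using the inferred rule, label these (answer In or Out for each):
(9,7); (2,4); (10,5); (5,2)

Every 'In' example satisfies: first ≥ 6. None of the 'Out' examples do.
In: (9,7), since first 9. Out: (2,4), since first 2. In: (10,5), since first 10. Out: (5,2), since first 5.

In, Out, In, Out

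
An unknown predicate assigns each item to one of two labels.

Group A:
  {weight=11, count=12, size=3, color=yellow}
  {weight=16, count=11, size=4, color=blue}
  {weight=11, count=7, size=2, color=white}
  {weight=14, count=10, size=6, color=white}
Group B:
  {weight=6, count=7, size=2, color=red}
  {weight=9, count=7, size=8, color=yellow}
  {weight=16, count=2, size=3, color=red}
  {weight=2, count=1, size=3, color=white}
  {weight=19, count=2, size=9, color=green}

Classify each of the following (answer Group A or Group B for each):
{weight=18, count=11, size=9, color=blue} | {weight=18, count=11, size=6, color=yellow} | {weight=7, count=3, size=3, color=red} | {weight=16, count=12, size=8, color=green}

All 'Group A' examples share one property — weight ≥ 11 AND count ≥ 7 — and every 'Group B' example lacks it.
{weight=18, count=11, size=9, color=blue}: weight = 18, count = 11 — passes, so Group A. {weight=18, count=11, size=6, color=yellow}: weight = 18, count = 11 — passes, so Group A. {weight=7, count=3, size=3, color=red}: weight = 7, count = 3 — does not pass, so Group B. {weight=16, count=12, size=8, color=green}: weight = 16, count = 12 — passes, so Group A.

Group A, Group A, Group B, Group A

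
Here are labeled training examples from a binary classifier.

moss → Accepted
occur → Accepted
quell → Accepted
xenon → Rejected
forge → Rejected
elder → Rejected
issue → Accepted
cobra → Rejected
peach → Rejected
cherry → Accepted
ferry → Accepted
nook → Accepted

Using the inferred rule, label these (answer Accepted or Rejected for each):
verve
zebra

Rejected, Rejected

The distinguishing property — has a double letter — holds for all the 'Accepted' cases and none of the 'Rejected' cases.
verve: no doubled letter, fails this test → Rejected. zebra: no doubled letter, fails this test → Rejected.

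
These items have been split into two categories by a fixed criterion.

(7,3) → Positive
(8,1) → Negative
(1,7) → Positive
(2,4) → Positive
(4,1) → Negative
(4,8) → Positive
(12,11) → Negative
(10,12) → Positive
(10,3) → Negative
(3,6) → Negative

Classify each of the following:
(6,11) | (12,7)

Comparing the two groups points to one rule — sum is even.
(6,11) — 6+11 = 17, hence Negative. (12,7) — 12+7 = 19, hence Negative.

Negative, Negative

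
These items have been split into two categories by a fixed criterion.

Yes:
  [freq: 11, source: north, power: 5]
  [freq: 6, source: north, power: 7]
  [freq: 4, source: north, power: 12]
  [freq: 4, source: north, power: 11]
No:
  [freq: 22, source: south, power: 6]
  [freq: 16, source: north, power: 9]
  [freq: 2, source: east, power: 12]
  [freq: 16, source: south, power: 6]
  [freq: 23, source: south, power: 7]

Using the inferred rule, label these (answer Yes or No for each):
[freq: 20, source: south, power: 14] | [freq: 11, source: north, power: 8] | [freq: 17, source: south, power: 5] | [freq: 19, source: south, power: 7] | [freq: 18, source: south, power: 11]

No, Yes, No, No, No

One predicate separates the groups cleanly: source is north AND freq ≤ 11.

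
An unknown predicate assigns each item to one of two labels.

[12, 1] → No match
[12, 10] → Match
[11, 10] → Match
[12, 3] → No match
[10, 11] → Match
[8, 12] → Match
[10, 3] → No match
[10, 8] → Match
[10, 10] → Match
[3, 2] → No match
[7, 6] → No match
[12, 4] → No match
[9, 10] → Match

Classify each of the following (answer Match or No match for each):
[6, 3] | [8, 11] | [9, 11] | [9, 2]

No match, Match, Match, No match

One predicate separates the groups cleanly: sum ≥ 18.
No match: [6, 3], since 6+3 = 9.
Match: [8, 11], since 8+11 = 19.
Match: [9, 11], since 9+11 = 20.
No match: [9, 2], since 9+2 = 11.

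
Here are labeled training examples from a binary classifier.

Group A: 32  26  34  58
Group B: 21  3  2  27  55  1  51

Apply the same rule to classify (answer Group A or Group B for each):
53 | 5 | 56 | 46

'Group A' ⟺ even AND at least 3.
Group B: 53, since 53 is odd, 53 ≥ 3. Group B: 5, since 5 is odd, 5 ≥ 3. Group A: 56, since 56 is even, 56 ≥ 3. Group A: 46, since 46 is even, 46 ≥ 3.

Group B, Group B, Group A, Group A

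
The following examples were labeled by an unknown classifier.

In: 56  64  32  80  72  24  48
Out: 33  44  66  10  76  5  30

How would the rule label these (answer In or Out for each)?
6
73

Out, Out

A rule that fits every label: multiple of 8 — true of each 'In' example, false of each 'Out' one.
6: 6 = 8·0 + 6 — fails this test, so Out.
73: 73 = 8·9 + 1 — fails this test, so Out.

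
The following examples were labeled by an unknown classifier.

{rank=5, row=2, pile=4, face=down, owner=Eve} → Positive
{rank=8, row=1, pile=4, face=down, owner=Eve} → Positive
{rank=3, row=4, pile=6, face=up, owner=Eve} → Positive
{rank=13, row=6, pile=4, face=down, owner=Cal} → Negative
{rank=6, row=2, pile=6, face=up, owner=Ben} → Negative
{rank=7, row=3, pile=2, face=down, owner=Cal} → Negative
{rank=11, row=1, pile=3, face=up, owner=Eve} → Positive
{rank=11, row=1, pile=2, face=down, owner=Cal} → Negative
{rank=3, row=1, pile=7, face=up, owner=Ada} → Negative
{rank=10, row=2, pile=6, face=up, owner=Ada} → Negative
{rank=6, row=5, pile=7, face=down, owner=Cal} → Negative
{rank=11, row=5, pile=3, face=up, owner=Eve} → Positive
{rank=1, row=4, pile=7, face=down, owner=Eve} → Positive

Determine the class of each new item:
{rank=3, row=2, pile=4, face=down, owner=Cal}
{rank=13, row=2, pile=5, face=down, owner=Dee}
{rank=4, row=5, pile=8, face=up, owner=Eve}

Negative, Negative, Positive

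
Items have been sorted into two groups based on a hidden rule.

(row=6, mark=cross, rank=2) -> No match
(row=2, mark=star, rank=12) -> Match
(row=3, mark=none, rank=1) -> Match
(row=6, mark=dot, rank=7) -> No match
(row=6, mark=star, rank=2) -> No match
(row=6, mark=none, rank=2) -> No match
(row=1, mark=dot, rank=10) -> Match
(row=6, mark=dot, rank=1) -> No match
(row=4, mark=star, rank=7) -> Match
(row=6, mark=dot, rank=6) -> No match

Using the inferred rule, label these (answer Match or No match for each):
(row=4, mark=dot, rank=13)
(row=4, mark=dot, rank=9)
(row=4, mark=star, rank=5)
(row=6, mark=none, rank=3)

Match, Match, Match, No match

One predicate separates the groups cleanly: row ≤ 4.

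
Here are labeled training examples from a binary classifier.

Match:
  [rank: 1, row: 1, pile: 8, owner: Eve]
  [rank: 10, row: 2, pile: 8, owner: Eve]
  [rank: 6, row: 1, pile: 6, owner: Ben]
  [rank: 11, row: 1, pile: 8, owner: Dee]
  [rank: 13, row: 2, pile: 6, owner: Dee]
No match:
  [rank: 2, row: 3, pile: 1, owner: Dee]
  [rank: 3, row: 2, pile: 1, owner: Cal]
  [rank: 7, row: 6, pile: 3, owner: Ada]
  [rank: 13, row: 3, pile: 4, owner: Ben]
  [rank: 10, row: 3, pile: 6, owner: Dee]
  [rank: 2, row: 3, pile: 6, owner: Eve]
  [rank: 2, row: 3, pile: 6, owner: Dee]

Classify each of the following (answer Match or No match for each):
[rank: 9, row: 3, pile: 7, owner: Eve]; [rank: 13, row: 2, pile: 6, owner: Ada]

All 'Match' examples share one property — row ≤ 2 AND pile ≥ 3 — and every 'No match' example lacks it.
[rank: 9, row: 3, pile: 7, owner: Eve]: row = 3, pile = 7 — fails the rule, so No match. [rank: 13, row: 2, pile: 6, owner: Ada]: row = 2, pile = 6 — has this property, so Match.

No match, Match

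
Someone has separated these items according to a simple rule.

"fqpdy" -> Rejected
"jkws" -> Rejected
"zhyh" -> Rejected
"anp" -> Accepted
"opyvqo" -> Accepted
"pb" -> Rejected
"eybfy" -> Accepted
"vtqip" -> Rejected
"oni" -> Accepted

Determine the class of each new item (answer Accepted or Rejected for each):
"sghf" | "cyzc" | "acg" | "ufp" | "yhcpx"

A rule that fits every label: starts with a vowel — true of each 'Accepted' example, false of each 'Rejected' one.

Rejected, Rejected, Accepted, Accepted, Rejected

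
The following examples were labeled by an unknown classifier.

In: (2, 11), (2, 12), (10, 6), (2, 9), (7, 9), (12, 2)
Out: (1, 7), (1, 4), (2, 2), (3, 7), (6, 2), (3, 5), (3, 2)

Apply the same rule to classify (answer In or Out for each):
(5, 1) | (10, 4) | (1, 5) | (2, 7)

Out, In, Out, Out

The rule appears to be: sum ≥ 11.
(5, 1) — 5+1 = 6, hence Out.
(10, 4) — 10+4 = 14, hence In.
(1, 5) — 1+5 = 6, hence Out.
(2, 7) — 2+7 = 9, hence Out.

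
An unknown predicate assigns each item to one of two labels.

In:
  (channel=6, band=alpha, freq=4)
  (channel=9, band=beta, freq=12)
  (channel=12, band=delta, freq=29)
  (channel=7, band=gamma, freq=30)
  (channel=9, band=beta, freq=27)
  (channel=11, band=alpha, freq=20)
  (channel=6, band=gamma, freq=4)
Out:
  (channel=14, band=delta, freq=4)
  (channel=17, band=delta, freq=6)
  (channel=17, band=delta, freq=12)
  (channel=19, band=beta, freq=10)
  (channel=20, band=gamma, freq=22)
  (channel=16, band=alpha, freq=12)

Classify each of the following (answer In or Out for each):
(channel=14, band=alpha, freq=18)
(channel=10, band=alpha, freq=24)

The rule appears to be: channel ≤ 12.
(channel=14, band=alpha, freq=18) — channel = 14, hence Out.
(channel=10, band=alpha, freq=24) — channel = 10, hence In.

Out, In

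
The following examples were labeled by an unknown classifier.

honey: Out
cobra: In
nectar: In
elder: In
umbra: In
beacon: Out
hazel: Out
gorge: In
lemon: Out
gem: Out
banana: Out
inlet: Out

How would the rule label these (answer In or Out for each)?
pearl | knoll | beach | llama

In, Out, Out, Out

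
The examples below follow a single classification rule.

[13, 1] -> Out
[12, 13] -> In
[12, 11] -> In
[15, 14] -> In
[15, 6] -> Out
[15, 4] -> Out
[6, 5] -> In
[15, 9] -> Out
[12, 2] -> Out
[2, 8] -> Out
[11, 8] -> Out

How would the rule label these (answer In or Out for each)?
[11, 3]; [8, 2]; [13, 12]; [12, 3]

Out, Out, In, Out

A rule that fits every label: |first − second| ≤ 1 — true of each 'In' example, false of each 'Out' one.
Out: [11, 3], since |11−3| = 8. Out: [8, 2], since |8−2| = 6. In: [13, 12], since |13−12| = 1. Out: [12, 3], since |12−3| = 9.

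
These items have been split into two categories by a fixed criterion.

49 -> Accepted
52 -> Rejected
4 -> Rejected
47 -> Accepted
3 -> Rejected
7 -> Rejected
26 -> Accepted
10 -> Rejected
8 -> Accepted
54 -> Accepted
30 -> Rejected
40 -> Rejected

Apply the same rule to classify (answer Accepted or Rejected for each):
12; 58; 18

A rule that fits every label: digit sum ≥ 8 — true of each 'Accepted' example, false of each 'Rejected' one.

Rejected, Accepted, Accepted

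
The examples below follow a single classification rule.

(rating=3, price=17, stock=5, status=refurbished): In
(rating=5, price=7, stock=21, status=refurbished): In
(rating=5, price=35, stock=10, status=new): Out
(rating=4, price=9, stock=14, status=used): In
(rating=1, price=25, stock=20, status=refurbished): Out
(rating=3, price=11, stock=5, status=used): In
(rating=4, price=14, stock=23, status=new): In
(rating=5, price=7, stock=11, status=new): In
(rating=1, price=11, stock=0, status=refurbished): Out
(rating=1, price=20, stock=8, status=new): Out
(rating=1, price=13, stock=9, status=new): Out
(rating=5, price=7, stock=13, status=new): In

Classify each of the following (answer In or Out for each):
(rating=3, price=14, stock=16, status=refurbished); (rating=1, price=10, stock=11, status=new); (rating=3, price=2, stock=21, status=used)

All 'In' examples share one property — price ≤ 17 AND rating ≥ 3 — and every 'Out' example lacks it.
(rating=3, price=14, stock=16, status=refurbished): In (price = 14, rating = 3). (rating=1, price=10, stock=11, status=new): Out (price = 10, rating = 1). (rating=3, price=2, stock=21, status=used): In (price = 2, rating = 3).

In, Out, In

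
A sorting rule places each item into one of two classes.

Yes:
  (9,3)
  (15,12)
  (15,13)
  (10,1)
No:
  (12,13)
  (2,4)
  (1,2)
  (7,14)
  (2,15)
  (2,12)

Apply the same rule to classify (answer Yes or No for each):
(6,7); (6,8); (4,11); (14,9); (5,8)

No, No, No, Yes, No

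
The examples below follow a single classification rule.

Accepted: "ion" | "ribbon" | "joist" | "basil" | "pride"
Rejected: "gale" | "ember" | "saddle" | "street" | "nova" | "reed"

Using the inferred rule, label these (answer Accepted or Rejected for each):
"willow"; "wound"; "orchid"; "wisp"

Accepted, Rejected, Accepted, Accepted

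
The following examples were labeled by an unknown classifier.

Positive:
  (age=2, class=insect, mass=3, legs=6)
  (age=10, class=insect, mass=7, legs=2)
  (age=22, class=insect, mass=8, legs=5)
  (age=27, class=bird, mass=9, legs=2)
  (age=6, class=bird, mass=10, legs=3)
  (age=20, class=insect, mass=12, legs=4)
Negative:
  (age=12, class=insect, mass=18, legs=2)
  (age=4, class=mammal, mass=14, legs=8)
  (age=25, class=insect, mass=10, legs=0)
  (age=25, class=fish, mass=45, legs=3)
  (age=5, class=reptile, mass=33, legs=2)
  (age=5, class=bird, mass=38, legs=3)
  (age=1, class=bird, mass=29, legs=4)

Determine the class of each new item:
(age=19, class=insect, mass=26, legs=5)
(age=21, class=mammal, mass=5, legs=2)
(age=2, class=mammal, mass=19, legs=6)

Negative, Positive, Negative

All 'Positive' examples share one property — legs ≥ 2 AND mass ≤ 12 — and every 'Negative' example lacks it.
(age=19, class=insect, mass=26, legs=5): legs = 5, mass = 26, doesn't qualify → Negative.
(age=21, class=mammal, mass=5, legs=2): legs = 2, mass = 5, passes → Positive.
(age=2, class=mammal, mass=19, legs=6): legs = 6, mass = 19, doesn't qualify → Negative.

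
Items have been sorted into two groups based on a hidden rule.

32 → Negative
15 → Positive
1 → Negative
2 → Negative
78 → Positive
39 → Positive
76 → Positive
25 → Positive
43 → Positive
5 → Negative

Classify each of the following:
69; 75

The pattern is that an item is 'Positive' exactly when: digit sum ≥ 6.
Positive: 69, since digit sum 6+9 = 15. Positive: 75, since digit sum 7+5 = 12.

Positive, Positive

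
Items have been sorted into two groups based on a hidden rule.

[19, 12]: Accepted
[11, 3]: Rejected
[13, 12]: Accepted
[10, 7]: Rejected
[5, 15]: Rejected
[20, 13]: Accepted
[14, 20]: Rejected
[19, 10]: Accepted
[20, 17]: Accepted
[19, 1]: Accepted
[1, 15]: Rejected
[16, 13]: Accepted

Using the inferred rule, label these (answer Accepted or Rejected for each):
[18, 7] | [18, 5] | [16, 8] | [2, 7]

All 'Accepted' examples share one property — first > second AND sum ≥ 20 — and every 'Rejected' example lacks it.
Accepted: [18, 7], since 18 > 7, 18+7 = 25.
Accepted: [18, 5], since 18 > 5, 18+5 = 23.
Accepted: [16, 8], since 16 > 8, 16+8 = 24.
Rejected: [2, 7], since 2 < 7, 2+7 = 9.

Accepted, Accepted, Accepted, Rejected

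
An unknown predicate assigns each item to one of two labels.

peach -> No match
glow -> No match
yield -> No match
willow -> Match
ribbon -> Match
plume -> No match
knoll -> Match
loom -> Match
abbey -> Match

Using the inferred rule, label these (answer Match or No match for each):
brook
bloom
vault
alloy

Match, Match, No match, Match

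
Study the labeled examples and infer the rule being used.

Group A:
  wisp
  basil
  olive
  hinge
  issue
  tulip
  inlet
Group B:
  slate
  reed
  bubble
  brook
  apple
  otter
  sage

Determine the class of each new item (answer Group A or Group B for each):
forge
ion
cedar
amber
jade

'Group A' ⟺ contains 'i'.

Group B, Group A, Group B, Group B, Group B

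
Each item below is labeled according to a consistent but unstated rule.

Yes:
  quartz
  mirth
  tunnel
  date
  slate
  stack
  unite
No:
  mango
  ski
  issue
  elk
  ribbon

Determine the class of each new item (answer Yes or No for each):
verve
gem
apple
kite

Looking at the examples, the only property every 'Yes' case has and every 'No' case lacks is: contains 't'.

No, No, No, Yes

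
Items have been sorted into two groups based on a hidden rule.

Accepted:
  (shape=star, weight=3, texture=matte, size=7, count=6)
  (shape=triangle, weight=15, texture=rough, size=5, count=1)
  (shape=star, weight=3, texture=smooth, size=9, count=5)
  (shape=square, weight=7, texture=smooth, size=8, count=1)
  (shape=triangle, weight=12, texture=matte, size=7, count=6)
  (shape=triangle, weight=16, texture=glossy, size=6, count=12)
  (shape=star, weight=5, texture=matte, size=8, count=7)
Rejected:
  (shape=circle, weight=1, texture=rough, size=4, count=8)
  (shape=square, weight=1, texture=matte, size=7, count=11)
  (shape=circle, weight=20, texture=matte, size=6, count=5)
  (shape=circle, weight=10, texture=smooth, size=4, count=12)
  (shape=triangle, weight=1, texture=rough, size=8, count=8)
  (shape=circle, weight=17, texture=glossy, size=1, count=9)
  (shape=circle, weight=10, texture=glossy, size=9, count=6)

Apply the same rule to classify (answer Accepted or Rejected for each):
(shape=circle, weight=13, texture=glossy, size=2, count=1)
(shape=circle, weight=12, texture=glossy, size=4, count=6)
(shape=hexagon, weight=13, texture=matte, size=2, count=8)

The common property of the 'Accepted' items is: shape is not circle AND weight ≥ 3. No 'Rejected' item has it.
(shape=circle, weight=13, texture=glossy, size=2, count=1): shape is circle, weight = 13, does not pass → Rejected. (shape=circle, weight=12, texture=glossy, size=4, count=6): shape is circle, weight = 12, does not pass → Rejected. (shape=hexagon, weight=13, texture=matte, size=2, count=8): shape is hexagon, weight = 13, qualifies → Accepted.

Rejected, Rejected, Accepted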